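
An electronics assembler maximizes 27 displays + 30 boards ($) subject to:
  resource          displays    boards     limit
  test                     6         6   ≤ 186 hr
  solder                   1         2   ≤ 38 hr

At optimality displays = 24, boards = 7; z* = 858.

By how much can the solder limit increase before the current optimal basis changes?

24

Binding constraints: test, solder. The basis is B = [[6,6],[1,2]] with det 6.
Per unit increase in solder, x* moves by d = (-1, 1).
The basis stays optimal until displays reaches 0; allowable increase = 24 hr.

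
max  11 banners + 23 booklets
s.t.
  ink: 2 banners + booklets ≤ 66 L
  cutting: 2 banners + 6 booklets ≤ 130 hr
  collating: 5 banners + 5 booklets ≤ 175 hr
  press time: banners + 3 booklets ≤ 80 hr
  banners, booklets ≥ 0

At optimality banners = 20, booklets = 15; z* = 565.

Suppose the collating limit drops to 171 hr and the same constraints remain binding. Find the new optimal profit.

Binding: cutting and collating. Non-binding: ink (11 unused), press time (15 unused).
Since ink, press time are not tight, their duals are 0.
From A_Bᵀ y = c: 2·y_cutting + 5·y_collating = 11; 6·y_cutting + 5·y_collating = 23.
→ y_cutting = 3 and y_collating = 1.
Δz = y_collating·Δb = 1 × (-4) = -4, so new z* = 565 − 4 = 561.

561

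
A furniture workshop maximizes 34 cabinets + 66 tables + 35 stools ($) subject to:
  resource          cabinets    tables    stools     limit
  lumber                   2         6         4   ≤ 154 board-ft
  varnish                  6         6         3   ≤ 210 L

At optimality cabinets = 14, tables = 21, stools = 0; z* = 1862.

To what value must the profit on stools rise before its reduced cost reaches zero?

Both lumber and varnish are binding at x*.
The binding rows give the dual system: 2·y_lumber + 6·y_varnish = 34 and 6·y_lumber + 6·y_varnish = 66.
→ y_lumber = 8 and y_varnish = 3.
stools enters the basis when its profit ≥ yᵀa₃ = 8·4 + 3·3 = 41.

41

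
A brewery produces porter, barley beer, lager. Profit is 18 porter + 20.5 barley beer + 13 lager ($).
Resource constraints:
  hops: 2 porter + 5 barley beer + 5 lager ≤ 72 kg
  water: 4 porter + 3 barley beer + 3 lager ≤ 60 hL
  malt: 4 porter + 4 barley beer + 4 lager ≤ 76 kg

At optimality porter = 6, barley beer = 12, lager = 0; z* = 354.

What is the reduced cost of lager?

-7.5

Binding: hops and water. Non-binding: malt (4 unused).
Slack constraints have shadow price 0 (complementary slackness).
From A_Bᵀ y = c: 2·y_hops + 4·y_water = 18; 5·y_hops + 3·y_water = 20.5.
Solving: y_hops = 2, y_water = 3.5.
Reduced cost of lager: c₃ − yᵀa₃ = 13 − (2·5 + 3.5·3) = 13 − 20.5 = -7.5.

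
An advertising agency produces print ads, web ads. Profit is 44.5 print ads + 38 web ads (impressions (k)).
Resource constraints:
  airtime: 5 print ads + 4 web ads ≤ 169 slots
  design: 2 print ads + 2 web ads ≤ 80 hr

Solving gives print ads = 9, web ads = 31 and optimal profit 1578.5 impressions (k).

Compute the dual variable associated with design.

Both airtime and design are binding at x*.
Dual feasibility on the basic columns requires 5·y_airtime + 2·y_design = 44.5, 4·y_airtime + 2·y_design = 38.
This yields shadow prices y_airtime = 6.5, y_design = 6.
Shadow price of design = 6.

6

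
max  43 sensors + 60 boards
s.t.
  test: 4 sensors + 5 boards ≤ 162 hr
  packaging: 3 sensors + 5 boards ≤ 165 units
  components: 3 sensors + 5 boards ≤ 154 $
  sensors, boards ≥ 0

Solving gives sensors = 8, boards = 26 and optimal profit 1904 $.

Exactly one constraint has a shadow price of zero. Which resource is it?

packaging

test: 162/162 (binding)
packaging: 154/165 (slack 11)
components: 154/154 (binding)
By complementary slackness, a constraint with positive slack has shadow price 0 → packaging.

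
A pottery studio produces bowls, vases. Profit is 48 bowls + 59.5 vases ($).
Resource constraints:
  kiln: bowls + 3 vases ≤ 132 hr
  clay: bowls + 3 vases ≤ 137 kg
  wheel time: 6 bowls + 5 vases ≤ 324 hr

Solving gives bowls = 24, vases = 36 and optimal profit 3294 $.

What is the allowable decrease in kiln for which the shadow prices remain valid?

78

Binding constraints: kiln, wheel time. The basis is B = [[1,3],[6,5]] with det -13.
Per unit decrease in kiln, x* moves by d = (0.3846, -0.4615).
The basis stays optimal until vases reaches 0; allowable decrease = 78 hr.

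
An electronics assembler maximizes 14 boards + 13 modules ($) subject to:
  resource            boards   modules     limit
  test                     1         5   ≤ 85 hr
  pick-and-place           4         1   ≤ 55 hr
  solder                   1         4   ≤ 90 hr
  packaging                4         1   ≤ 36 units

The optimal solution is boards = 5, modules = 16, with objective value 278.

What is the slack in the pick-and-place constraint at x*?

pick-and-place used = 4·5 + 1·16 = 36; slack = 55 − 36 = 19.

19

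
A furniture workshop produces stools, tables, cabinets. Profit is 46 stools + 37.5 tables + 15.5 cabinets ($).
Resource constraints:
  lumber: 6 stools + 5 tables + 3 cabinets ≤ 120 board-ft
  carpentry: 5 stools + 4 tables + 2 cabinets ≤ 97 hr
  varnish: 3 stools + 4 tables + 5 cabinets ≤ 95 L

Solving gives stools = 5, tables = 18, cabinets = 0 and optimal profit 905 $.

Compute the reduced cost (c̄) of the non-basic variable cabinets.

At the optimum: lumber uses 120 of 120 (binding); carpentry uses 97 of 97 (binding); varnish uses 87 of 95 (slack = 8).
By complementary slackness, y = 0 for the non-binding constraint.
The binding rows give the dual system: 6·y_lumber + 5·y_carpentry = 46 and 5·y_lumber + 4·y_carpentry = 37.5.
This yields shadow prices y_lumber = 3.5, y_carpentry = 5.
Reduced cost of cabinets: c₃ − yᵀa₃ = 15.5 − (3.5·3 + 5·2) = 15.5 − 20.5 = -5.

-5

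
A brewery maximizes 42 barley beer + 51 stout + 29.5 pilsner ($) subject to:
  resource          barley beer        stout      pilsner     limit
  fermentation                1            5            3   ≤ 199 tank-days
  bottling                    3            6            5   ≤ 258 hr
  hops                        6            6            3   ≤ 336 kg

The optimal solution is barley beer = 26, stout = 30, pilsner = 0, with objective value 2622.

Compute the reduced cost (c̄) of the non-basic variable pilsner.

At the optimum: fermentation uses 176 of 199 (slack = 23); bottling uses 258 of 258 (binding); hops uses 336 of 336 (binding).
Slack constraints have shadow price 0 (complementary slackness).
From A_Bᵀ y = c: 3·y_bottling + 6·y_hops = 42; 6·y_bottling + 6·y_hops = 51.
→ y_bottling = 3 and y_hops = 5.5.
Reduced cost of pilsner: c₃ − yᵀa₃ = 29.5 − (3·5 + 5.5·3) = 29.5 − 31.5 = -2.

-2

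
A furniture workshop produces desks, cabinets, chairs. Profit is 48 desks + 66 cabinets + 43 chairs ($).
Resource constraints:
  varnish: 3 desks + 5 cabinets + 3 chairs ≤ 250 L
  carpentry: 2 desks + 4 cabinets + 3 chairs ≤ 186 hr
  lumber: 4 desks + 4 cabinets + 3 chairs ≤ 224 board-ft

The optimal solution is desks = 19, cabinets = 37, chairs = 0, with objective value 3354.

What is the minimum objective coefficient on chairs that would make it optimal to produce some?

At the optimum: varnish uses 242 of 250 (slack = 8); carpentry uses 186 of 186 (binding); lumber uses 224 of 224 (binding).
Since varnish is not tight, its dual is 0.
From A_Bᵀ y = c: 2·y_carpentry + 4·y_lumber = 48; 4·y_carpentry + 4·y_lumber = 66.
→ y_carpentry = 9 and y_lumber = 7.5.
chairs enters the basis when its profit ≥ yᵀa₃ = 9·3 + 7.5·3 = 49.5.

49.5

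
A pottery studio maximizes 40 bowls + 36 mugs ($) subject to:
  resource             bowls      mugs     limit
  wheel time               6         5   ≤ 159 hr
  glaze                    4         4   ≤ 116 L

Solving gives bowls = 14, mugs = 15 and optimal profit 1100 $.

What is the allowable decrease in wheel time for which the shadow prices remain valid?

14

Binding constraints: wheel time, glaze. The basis is B = [[6,5],[4,4]] with det 4.
Per unit decrease in wheel time, x* moves by d = (-1, 1).
The basis stays optimal until bowls reaches 0; allowable decrease = 14 hr.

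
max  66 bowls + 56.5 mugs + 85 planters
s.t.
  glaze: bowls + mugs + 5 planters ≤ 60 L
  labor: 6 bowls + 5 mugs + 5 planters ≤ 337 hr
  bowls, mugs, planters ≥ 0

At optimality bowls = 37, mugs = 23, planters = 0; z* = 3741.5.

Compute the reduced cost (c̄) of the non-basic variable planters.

-7.5

Both glaze and labor are binding at x*.
From A_Bᵀ y = c: 1·y_glaze + 6·y_labor = 66; 1·y_glaze + 5·y_labor = 56.5.
This yields shadow prices y_glaze = 9, y_labor = 9.5.
Reduced cost of planters: c₃ − yᵀa₃ = 85 − (9·5 + 9.5·5) = 85 − 92.5 = -7.5.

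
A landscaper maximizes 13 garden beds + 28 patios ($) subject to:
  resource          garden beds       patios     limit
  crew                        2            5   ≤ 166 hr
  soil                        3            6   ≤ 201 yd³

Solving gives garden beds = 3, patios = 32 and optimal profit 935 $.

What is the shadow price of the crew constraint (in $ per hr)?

2

Check each constraint at x*: crew 166/166 (tight); soil 201/201 (tight).
Dual feasibility on the basic columns requires 2·y_crew + 3·y_soil = 13, 5·y_crew + 6·y_soil = 28.
→ y_crew = 2 and y_soil = 3.
Shadow price of crew = 2.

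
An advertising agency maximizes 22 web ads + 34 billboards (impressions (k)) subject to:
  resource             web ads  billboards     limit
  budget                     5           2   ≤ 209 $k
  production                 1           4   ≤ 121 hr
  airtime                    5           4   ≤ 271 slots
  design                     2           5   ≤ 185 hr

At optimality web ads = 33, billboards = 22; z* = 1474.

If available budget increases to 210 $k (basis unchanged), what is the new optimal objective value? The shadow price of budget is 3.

1477

Δb = 1, so new z* = 1474 + (3)·(1) = 1474 + 3 = 1477.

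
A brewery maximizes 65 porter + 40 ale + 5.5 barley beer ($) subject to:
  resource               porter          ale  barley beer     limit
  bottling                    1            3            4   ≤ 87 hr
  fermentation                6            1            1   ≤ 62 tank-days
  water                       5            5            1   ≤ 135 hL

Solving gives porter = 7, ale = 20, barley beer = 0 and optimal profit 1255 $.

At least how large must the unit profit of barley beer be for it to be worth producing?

12

Binding: fermentation and water. Non-binding: bottling (20 unused).
Since bottling is not tight, its dual is 0.
From A_Bᵀ y = c: 6·y_fermentation + 5·y_water = 65; 1·y_fermentation + 5·y_water = 40.
→ y_fermentation = 5 and y_water = 7.
barley beer enters the basis when its profit ≥ yᵀa₃ = 5·1 + 7·1 = 12.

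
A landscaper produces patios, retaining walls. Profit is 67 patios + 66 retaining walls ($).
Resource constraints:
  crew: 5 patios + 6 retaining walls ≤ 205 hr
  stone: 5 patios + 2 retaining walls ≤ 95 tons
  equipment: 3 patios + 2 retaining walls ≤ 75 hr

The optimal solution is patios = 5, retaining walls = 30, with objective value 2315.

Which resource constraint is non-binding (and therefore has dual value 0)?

stone

crew: 205/205 (binding)
stone: 85/95 (slack 10)
equipment: 75/75 (binding)
By complementary slackness, a constraint with positive slack has shadow price 0 → stone.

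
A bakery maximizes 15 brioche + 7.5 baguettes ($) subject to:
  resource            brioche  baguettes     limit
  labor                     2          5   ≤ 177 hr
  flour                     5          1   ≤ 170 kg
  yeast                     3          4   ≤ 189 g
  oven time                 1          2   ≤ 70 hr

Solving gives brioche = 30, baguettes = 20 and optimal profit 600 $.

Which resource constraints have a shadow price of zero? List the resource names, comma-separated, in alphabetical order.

labor: 160/177 (slack 17)
flour: 170/170 (binding)
yeast: 170/189 (slack 19)
oven time: 70/70 (binding)
By complementary slackness, a constraint with positive slack has shadow price 0 → labor, yeast.

labor, yeast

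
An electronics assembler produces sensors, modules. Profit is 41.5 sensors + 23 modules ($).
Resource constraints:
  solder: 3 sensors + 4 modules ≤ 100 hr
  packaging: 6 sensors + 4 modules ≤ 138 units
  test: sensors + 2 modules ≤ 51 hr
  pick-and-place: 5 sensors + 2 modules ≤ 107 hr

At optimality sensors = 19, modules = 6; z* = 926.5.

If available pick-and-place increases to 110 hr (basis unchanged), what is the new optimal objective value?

Check each constraint at x*: solder 81/100 (slack 19); packaging 138/138 (tight); test 31/51 (slack 20); pick-and-place 107/107 (tight).
Slack constraints have shadow price 0 (complementary slackness).
The binding rows give the dual system: 6·y_packaging + 5·y_pick-and-place = 41.5 and 4·y_packaging + 2·y_pick-and-place = 23.
→ y_packaging = 4 and y_pick-and-place = 3.5.
Δz = y_pick-and-place·Δb = 3.5 × (3) = 10.5, so new z* = 926.5 + 10.5 = 937.

937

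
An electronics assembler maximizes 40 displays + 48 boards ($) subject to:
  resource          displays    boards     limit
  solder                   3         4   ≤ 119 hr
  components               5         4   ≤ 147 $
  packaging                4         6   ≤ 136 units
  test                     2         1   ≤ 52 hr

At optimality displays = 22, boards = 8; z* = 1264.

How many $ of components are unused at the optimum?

5

components used = 5·22 + 4·8 = 142; slack = 147 − 142 = 5.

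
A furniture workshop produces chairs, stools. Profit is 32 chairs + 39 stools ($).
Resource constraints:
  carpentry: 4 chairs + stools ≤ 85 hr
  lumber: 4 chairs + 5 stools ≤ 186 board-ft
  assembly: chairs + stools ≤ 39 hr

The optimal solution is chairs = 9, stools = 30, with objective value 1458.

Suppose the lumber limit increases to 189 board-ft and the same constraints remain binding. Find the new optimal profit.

Binding: lumber and assembly. Non-binding: carpentry (19 unused).
By complementary slackness, y = 0 for the non-binding constraint.
The binding rows give the dual system: 4·y_lumber + 1·y_assembly = 32 and 5·y_lumber + 1·y_assembly = 39.
→ y_lumber = 7 and y_assembly = 4.
Δz = y_lumber·Δb = 7 × (3) = 21, so new z* = 1458 + 21 = 1479.

1479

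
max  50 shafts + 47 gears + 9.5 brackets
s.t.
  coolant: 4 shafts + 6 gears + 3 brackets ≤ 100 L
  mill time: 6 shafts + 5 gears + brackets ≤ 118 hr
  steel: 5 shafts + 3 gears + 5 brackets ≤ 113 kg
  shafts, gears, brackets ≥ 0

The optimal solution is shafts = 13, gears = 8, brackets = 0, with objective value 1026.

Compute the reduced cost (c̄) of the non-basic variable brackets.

-3.5

At the optimum: coolant uses 100 of 100 (binding); mill time uses 118 of 118 (binding); steel uses 89 of 113 (slack = 24).
Slack constraints have shadow price 0 (complementary slackness).
From A_Bᵀ y = c: 4·y_coolant + 6·y_mill time = 50; 6·y_coolant + 5·y_mill time = 47.
This yields shadow prices y_coolant = 2, y_mill time = 7.
Reduced cost of brackets: c₃ − yᵀa₃ = 9.5 − (2·3 + 7·1) = 9.5 − 13 = -3.5.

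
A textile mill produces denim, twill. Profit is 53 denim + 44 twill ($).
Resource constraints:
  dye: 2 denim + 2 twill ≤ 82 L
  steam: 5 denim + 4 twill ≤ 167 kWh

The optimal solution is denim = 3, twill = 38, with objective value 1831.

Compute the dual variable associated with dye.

4

Both dye and steam are binding at x*.
The binding rows give the dual system: 2·y_dye + 5·y_steam = 53 and 2·y_dye + 4·y_steam = 44.
This yields shadow prices y_dye = 4, y_steam = 9.
Shadow price of dye = 4.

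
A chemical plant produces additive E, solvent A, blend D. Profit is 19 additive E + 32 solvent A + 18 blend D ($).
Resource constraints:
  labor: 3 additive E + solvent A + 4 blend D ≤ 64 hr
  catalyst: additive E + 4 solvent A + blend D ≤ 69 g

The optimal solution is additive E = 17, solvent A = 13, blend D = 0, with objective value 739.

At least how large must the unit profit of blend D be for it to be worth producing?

Check each constraint at x*: labor 64/64 (tight); catalyst 69/69 (tight).
From A_Bᵀ y = c: 3·y_labor + 1·y_catalyst = 19; 1·y_labor + 4·y_catalyst = 32.
This yields shadow prices y_labor = 4, y_catalyst = 7.
blend D enters the basis when its profit ≥ yᵀa₃ = 4·4 + 7·1 = 23.

23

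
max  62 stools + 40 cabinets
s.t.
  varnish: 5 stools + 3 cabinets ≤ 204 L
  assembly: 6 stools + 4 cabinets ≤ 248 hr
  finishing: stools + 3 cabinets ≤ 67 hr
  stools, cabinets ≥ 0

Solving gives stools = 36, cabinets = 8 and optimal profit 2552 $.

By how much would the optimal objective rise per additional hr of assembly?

7

At the optimum: varnish uses 204 of 204 (binding); assembly uses 248 of 248 (binding); finishing uses 60 of 67 (slack = 7).
Slack constraints have shadow price 0 (complementary slackness).
The binding rows give the dual system: 5·y_varnish + 6·y_assembly = 62 and 3·y_varnish + 4·y_assembly = 40.
→ y_varnish = 4 and y_assembly = 7.
Shadow price of assembly = 7.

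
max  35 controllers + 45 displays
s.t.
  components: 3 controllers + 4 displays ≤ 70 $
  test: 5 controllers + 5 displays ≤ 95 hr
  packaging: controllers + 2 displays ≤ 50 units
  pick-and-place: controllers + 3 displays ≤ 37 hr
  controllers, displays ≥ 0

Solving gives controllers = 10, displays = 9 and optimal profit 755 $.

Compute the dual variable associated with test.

6

Binding: test and pick-and-place. Non-binding: components (4 unused), packaging (22 unused).
Slack constraints have shadow price 0 (complementary slackness).
Dual feasibility on the basic columns requires 5·y_test + 1·y_pick-and-place = 35, 5·y_test + 3·y_pick-and-place = 45.
Solving: y_test = 6, y_pick-and-place = 5.
Shadow price of test = 6.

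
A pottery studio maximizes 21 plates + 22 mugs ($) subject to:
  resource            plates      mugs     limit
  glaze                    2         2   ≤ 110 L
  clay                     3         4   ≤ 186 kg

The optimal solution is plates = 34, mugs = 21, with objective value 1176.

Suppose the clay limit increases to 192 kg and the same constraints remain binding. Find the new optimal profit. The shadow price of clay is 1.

Δb = 6, so new z* = 1176 + (1)·(6) = 1176 + 6 = 1182.

1182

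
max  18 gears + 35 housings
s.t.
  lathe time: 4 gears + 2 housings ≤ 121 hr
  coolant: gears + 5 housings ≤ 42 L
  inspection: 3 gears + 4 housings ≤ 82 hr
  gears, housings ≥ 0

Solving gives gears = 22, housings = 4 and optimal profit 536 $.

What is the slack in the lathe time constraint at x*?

lathe time used = 4·22 + 2·4 = 96; slack = 121 − 96 = 25.

25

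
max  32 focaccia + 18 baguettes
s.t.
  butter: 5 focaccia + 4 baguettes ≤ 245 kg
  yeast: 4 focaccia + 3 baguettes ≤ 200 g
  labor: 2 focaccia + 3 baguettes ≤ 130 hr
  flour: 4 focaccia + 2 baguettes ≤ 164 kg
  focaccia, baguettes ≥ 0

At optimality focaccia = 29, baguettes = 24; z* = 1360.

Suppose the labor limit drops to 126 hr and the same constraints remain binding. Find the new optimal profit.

1356

Check each constraint at x*: butter 241/245 (slack 4); yeast 188/200 (slack 12); labor 130/130 (tight); flour 164/164 (tight).
Since butter, yeast are not tight, their duals are 0.
Dual feasibility on the basic columns requires 2·y_labor + 4·y_flour = 32, 3·y_labor + 2·y_flour = 18.
Solving: y_labor = 1, y_flour = 7.5.
Δz = y_labor·Δb = 1 × (-4) = -4, so new z* = 1360 − 4 = 1356.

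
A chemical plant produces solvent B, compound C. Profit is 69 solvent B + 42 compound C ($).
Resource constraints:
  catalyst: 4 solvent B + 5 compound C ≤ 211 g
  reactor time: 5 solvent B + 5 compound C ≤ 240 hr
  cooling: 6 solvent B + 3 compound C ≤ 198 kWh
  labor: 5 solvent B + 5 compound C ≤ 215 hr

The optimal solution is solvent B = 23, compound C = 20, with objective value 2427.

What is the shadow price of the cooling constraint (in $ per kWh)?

At the optimum: catalyst uses 192 of 211 (slack = 19); reactor time uses 215 of 240 (slack = 25); cooling uses 198 of 198 (binding); labor uses 215 of 215 (binding).
Since catalyst, reactor time are not tight, their duals are 0.
From A_Bᵀ y = c: 6·y_cooling + 5·y_labor = 69; 3·y_cooling + 5·y_labor = 42.
Solving: y_cooling = 9, y_labor = 3.
Shadow price of cooling = 9.

9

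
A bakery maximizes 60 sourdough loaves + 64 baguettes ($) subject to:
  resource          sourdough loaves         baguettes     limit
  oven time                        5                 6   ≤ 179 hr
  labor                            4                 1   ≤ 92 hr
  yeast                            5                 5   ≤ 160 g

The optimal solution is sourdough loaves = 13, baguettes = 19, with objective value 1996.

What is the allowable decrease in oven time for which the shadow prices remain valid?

7

Binding constraints: oven time, yeast. The basis is B = [[5,6],[5,5]] with det -5.
Per unit decrease in oven time, x* moves by d = (1, -1).
The basis stays optimal until labor becomes binding; allowable decrease = 7 hr.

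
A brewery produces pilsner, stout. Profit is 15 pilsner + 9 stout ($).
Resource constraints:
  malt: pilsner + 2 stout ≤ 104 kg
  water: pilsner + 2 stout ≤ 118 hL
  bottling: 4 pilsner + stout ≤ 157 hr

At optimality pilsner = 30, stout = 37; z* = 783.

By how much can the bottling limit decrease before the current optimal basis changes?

105

Binding constraints: malt, bottling. The basis is B = [[1,2],[4,1]] with det -7.
Per unit decrease in bottling, x* moves by d = (-0.2857, 0.1429).
The basis stays optimal until pilsner reaches 0; allowable decrease = 105 hr.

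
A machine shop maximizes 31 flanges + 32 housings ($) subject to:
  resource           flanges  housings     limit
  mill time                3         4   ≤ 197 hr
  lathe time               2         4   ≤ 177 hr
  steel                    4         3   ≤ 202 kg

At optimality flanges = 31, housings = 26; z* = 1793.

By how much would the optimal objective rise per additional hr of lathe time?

0

At the optimum: mill time uses 197 of 197 (binding); lathe time uses 166 of 177 (slack = 11); steel uses 202 of 202 (binding).
By complementary slackness, y = 0 for the non-binding constraint.
Dual feasibility on the basic columns requires 3·y_mill time + 4·y_steel = 31, 4·y_mill time + 3·y_steel = 32.
→ y_mill time = 5 and y_steel = 4.
Shadow price of lathe time = 0.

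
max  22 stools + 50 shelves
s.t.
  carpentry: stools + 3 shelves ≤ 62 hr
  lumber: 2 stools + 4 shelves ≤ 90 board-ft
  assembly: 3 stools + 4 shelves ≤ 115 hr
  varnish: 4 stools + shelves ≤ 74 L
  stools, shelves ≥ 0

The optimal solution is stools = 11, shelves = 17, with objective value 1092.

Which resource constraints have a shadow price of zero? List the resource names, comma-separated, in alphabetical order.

assembly, varnish

carpentry: 62/62 (binding)
lumber: 90/90 (binding)
assembly: 101/115 (slack 14)
varnish: 61/74 (slack 13)
By complementary slackness, a constraint with positive slack has shadow price 0 → assembly, varnish.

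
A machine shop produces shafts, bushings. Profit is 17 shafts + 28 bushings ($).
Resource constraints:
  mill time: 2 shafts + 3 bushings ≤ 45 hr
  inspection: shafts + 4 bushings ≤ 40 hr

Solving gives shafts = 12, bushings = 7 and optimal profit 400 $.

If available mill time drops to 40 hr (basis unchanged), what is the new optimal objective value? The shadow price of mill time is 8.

360

Δb = -5, so new z* = 400 + (8)·(-5) = 400 − 40 = 360.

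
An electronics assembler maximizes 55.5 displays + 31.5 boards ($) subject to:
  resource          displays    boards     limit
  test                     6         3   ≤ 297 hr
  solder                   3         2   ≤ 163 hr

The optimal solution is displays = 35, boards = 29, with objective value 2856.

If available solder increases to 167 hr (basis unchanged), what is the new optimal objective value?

2886

Both test and solder are binding at x*.
The binding rows give the dual system: 6·y_test + 3·y_solder = 55.5 and 3·y_test + 2·y_solder = 31.5.
Solving: y_test = 5.5, y_solder = 7.5.
Δz = y_solder·Δb = 7.5 × (4) = 30, so new z* = 2856 + 30 = 2886.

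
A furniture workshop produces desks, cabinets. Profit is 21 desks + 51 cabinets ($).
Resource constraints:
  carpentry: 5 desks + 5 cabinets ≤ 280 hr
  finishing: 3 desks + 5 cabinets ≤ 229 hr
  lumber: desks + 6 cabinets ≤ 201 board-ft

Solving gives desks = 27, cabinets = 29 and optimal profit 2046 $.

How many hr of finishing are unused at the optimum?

finishing used = 3·27 + 5·29 = 226; slack = 229 − 226 = 3.

3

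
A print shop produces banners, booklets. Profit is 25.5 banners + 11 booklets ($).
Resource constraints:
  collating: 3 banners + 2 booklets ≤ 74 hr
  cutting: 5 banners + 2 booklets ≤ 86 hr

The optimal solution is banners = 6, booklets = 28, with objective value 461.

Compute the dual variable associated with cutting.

Both collating and cutting are binding at x*.
The binding rows give the dual system: 3·y_collating + 5·y_cutting = 25.5 and 2·y_collating + 2·y_cutting = 11.
This yields shadow prices y_collating = 1, y_cutting = 4.5.
Shadow price of cutting = 4.5.

4.5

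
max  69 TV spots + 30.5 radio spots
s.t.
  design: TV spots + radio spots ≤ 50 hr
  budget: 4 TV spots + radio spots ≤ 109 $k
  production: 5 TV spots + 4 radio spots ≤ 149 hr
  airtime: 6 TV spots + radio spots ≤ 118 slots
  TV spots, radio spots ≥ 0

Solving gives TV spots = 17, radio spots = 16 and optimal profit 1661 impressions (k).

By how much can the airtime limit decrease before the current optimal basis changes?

80.75

Binding constraints: production, airtime. The basis is B = [[5,4],[6,1]] with det -19.
Per unit decrease in airtime, x* moves by d = (-0.2105, 0.2632).
The basis stays optimal until TV spots reaches 0; allowable decrease = 80.75 slots.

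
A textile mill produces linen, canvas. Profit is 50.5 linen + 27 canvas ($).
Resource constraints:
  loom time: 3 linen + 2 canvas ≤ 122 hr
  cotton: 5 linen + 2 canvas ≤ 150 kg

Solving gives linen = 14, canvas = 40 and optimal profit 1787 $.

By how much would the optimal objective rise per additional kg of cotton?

Check each constraint at x*: loom time 122/122 (tight); cotton 150/150 (tight).
Dual feasibility on the basic columns requires 3·y_loom time + 5·y_cotton = 50.5, 2·y_loom time + 2·y_cotton = 27.
Solving: y_loom time = 8.5, y_cotton = 5.
Shadow price of cotton = 5.

5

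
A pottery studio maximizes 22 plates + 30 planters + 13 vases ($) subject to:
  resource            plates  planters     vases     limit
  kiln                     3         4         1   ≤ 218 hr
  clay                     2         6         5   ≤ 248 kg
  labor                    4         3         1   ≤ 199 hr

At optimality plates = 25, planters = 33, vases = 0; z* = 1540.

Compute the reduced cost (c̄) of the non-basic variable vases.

-6

At the optimum: kiln uses 207 of 218 (slack = 11); clay uses 248 of 248 (binding); labor uses 199 of 199 (binding).
By complementary slackness, y = 0 for the non-binding constraint.
The binding rows give the dual system: 2·y_clay + 4·y_labor = 22 and 6·y_clay + 3·y_labor = 30.
→ y_clay = 3 and y_labor = 4.
Reduced cost of vases: c₃ − yᵀa₃ = 13 − (3·5 + 4·1) = 13 − 19 = -6.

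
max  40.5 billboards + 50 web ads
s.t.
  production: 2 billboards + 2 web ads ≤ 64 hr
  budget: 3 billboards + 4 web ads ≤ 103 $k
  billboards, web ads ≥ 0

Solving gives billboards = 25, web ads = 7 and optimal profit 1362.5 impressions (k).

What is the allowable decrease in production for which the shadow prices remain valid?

12.5

Binding constraints: production, budget. The basis is B = [[2,2],[3,4]] with det 2.
Per unit decrease in production, x* moves by d = (-2, 1.5).
The basis stays optimal until billboards reaches 0; allowable decrease = 12.5 hr.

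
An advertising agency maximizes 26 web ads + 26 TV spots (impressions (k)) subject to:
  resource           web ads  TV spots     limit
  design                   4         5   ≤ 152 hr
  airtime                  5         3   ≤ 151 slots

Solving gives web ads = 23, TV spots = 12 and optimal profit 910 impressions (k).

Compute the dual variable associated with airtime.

2

Check each constraint at x*: design 152/152 (tight); airtime 151/151 (tight).
Dual feasibility on the basic columns requires 4·y_design + 5·y_airtime = 26, 5·y_design + 3·y_airtime = 26.
→ y_design = 4 and y_airtime = 2.
Shadow price of airtime = 2.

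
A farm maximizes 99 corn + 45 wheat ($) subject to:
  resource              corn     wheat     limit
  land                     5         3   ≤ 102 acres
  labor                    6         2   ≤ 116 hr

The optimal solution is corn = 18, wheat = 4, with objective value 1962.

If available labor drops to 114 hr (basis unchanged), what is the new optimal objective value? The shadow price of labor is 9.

Δb = -2, so new z* = 1962 + (9)·(-2) = 1962 − 18 = 1944.

1944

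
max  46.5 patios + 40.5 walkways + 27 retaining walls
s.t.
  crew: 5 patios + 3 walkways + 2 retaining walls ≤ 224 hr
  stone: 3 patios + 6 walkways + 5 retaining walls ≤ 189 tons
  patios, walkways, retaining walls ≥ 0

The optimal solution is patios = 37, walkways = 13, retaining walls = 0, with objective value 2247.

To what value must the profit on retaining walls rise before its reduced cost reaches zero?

At the optimum: crew uses 224 of 224 (binding); stone uses 189 of 189 (binding).
The binding rows give the dual system: 5·y_crew + 3·y_stone = 46.5 and 3·y_crew + 6·y_stone = 40.5.
Solving: y_crew = 7.5, y_stone = 3.
retaining walls enters the basis when its profit ≥ yᵀa₃ = 7.5·2 + 3·5 = 30.

30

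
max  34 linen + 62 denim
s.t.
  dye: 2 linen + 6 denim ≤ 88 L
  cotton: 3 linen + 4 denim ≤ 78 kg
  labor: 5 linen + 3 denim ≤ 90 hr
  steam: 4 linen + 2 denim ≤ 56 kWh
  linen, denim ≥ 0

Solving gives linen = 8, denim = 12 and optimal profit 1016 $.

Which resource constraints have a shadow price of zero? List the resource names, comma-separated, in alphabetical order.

cotton, labor

dye: 88/88 (binding)
cotton: 72/78 (slack 6)
labor: 76/90 (slack 14)
steam: 56/56 (binding)
By complementary slackness, a constraint with positive slack has shadow price 0 → cotton, labor.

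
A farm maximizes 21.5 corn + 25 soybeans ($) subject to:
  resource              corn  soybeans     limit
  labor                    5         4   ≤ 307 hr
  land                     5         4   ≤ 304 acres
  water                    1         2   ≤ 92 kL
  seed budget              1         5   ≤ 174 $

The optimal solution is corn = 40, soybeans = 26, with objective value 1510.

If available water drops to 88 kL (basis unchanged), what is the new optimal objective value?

At the optimum: labor uses 304 of 307 (slack = 3); land uses 304 of 304 (binding); water uses 92 of 92 (binding); seed budget uses 170 of 174 (slack = 4).
By complementary slackness, y = 0 for the non-binding constraints.
The binding rows give the dual system: 5·y_land + 1·y_water = 21.5 and 4·y_land + 2·y_water = 25.
Solving: y_land = 3, y_water = 6.5.
Δz = y_water·Δb = 6.5 × (-4) = -26, so new z* = 1510 − 26 = 1484.

1484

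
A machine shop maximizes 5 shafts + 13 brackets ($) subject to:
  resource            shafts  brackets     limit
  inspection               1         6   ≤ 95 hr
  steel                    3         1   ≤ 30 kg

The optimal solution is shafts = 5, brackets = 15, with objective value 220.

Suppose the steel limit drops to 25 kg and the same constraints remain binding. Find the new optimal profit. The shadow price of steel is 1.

215

Δb = -5, so new z* = 220 + (1)·(-5) = 220 − 5 = 215.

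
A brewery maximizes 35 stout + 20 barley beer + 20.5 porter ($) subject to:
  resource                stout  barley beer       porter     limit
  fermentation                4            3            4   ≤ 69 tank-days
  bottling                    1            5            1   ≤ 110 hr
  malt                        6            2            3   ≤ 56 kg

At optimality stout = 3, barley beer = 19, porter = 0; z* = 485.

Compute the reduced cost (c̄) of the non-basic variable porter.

At the optimum: fermentation uses 69 of 69 (binding); bottling uses 98 of 110 (slack = 12); malt uses 56 of 56 (binding).
Slack constraints have shadow price 0 (complementary slackness).
From A_Bᵀ y = c: 4·y_fermentation + 6·y_malt = 35; 3·y_fermentation + 2·y_malt = 20.
Solving: y_fermentation = 5, y_malt = 2.5.
Reduced cost of porter: c₃ − yᵀa₃ = 20.5 − (5·4 + 2.5·3) = 20.5 − 27.5 = -7.

-7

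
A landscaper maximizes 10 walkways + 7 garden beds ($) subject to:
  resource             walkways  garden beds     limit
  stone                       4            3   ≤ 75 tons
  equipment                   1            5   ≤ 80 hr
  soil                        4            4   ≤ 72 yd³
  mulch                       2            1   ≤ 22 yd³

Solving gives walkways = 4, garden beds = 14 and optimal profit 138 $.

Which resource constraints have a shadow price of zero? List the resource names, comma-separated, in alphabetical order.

equipment, stone

stone: 58/75 (slack 17)
equipment: 74/80 (slack 6)
soil: 72/72 (binding)
mulch: 22/22 (binding)
By complementary slackness, a constraint with positive slack has shadow price 0 → equipment, stone.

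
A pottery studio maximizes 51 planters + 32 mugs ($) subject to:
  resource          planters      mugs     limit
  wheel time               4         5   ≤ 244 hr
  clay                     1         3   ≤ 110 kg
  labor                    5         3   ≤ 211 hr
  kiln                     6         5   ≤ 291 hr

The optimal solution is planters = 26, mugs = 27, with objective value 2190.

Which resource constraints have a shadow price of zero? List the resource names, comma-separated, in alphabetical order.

clay, wheel time

wheel time: 239/244 (slack 5)
clay: 107/110 (slack 3)
labor: 211/211 (binding)
kiln: 291/291 (binding)
By complementary slackness, a constraint with positive slack has shadow price 0 → clay, wheel time.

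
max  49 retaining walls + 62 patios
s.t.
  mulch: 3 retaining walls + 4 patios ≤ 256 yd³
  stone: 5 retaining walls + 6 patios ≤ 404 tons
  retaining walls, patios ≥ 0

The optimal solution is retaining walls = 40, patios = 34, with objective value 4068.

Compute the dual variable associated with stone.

5

At the optimum: mulch uses 256 of 256 (binding); stone uses 404 of 404 (binding).
From A_Bᵀ y = c: 3·y_mulch + 5·y_stone = 49; 4·y_mulch + 6·y_stone = 62.
→ y_mulch = 8 and y_stone = 5.
Shadow price of stone = 5.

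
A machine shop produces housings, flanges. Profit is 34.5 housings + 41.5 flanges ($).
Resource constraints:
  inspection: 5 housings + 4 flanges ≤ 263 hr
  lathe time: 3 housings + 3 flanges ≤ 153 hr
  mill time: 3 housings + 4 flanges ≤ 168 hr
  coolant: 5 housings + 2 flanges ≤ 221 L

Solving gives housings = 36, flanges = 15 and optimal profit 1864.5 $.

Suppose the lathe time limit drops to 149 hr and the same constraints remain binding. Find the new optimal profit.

1846.5

Check each constraint at x*: inspection 240/263 (slack 23); lathe time 153/153 (tight); mill time 168/168 (tight); coolant 210/221 (slack 11).
Slack constraints have shadow price 0 (complementary slackness).
From A_Bᵀ y = c: 3·y_lathe time + 3·y_mill time = 34.5; 3·y_lathe time + 4·y_mill time = 41.5.
→ y_lathe time = 4.5 and y_mill time = 7.
Δz = y_lathe time·Δb = 4.5 × (-4) = -18, so new z* = 1864.5 − 18 = 1846.5.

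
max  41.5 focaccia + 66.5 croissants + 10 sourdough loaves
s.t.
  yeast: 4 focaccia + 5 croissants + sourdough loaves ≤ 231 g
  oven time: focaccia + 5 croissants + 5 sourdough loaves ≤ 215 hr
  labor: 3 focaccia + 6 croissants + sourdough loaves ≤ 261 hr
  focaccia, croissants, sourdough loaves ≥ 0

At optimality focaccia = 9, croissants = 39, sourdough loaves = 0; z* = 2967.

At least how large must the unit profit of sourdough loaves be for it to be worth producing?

Check each constraint at x*: yeast 231/231 (tight); oven time 204/215 (slack 11); labor 261/261 (tight).
Since oven time is not tight, its dual is 0.
The binding rows give the dual system: 4·y_yeast + 3·y_labor = 41.5 and 5·y_yeast + 6·y_labor = 66.5.
Solving: y_yeast = 5.5, y_labor = 6.5.
sourdough loaves enters the basis when its profit ≥ yᵀa₃ = 5.5·1 + 6.5·1 = 12.

12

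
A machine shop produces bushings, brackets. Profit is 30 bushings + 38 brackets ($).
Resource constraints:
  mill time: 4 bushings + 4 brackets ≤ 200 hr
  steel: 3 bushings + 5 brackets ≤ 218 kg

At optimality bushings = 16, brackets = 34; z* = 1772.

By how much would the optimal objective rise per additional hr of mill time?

4.5

At the optimum: mill time uses 200 of 200 (binding); steel uses 218 of 218 (binding).
The binding rows give the dual system: 4·y_mill time + 3·y_steel = 30 and 4·y_mill time + 5·y_steel = 38.
→ y_mill time = 4.5 and y_steel = 4.
Shadow price of mill time = 4.5.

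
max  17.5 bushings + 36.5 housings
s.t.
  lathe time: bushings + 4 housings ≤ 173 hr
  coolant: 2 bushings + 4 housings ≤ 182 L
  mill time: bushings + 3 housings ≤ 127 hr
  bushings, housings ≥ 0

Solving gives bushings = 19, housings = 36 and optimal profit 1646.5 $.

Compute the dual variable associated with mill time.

1.5

Check each constraint at x*: lathe time 163/173 (slack 10); coolant 182/182 (tight); mill time 127/127 (tight).
By complementary slackness, y = 0 for the non-binding constraint.
The binding rows give the dual system: 2·y_coolant + 1·y_mill time = 17.5 and 4·y_coolant + 3·y_mill time = 36.5.
This yields shadow prices y_coolant = 8, y_mill time = 1.5.
Shadow price of mill time = 1.5.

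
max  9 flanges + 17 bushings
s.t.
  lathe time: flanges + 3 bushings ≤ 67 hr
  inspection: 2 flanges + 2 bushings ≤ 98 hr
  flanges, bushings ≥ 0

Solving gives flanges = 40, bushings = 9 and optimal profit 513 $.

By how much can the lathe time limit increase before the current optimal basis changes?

80

Binding constraints: lathe time, inspection. The basis is B = [[1,3],[2,2]] with det -4.
Per unit increase in lathe time, x* moves by d = (-0.5, 0.5).
The basis stays optimal until flanges reaches 0; allowable increase = 80 hr.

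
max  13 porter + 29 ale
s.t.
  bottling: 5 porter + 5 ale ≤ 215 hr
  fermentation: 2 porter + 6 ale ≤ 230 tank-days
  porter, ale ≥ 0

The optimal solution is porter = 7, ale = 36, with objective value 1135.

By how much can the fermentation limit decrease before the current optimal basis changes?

Binding constraints: bottling, fermentation. The basis is B = [[5,5],[2,6]] with det 20.
Per unit decrease in fermentation, x* moves by d = (0.25, -0.25).
The basis stays optimal until ale reaches 0; allowable decrease = 144 tank-days.

144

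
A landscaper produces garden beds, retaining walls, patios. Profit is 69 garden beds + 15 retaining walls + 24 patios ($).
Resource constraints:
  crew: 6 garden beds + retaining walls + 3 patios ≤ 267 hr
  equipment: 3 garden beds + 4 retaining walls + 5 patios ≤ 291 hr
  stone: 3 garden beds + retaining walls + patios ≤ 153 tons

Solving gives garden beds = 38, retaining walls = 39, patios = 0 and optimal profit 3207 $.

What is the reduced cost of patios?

-7

Check each constraint at x*: crew 267/267 (tight); equipment 270/291 (slack 21); stone 153/153 (tight).
Since equipment is not tight, its dual is 0.
From A_Bᵀ y = c: 6·y_crew + 3·y_stone = 69; 1·y_crew + 1·y_stone = 15.
→ y_crew = 8 and y_stone = 7.
Reduced cost of patios: c₃ − yᵀa₃ = 24 − (8·3 + 7·1) = 24 − 31 = -7.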